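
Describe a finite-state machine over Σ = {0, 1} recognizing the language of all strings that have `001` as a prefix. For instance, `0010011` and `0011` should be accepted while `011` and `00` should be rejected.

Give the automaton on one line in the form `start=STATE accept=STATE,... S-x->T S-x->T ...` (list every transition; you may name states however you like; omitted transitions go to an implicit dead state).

Walk along `001` while the input agrees: from A take `0` to B, and so on. Any deviation drops to the rejecting sink E. Once D is reached the prefix is confirmed and every continuation is accepted.
A 5-state machine:
       0  1 
>  A   B  E 
   B   C  E 
   C   E  D 
 * D   D  D 
   E   E  E 
(> = start, * = accepting)

start=A accept=D A-0->B A-1->E B-0->C B-1->E C-0->E C-1->D D-0->D D-1->D E-0->E E-1->E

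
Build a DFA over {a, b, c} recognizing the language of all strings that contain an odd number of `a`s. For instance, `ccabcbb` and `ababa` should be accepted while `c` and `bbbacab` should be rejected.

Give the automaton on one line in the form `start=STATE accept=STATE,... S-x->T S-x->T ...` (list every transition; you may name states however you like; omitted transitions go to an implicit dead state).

The only thing that matters is how many `a`s have appeared, reduced mod 2. Use one state per residue: q0 for 0, …, q1 for 1. Reading `a` moves to the next residue; anything else stays put. q1 is accepting.
A 2-state machine:
        a   b   c  
>  q0   q1  q0  q0 
 * q1   q0  q1  q1 
(> = start, * = accepting)

start=q0 accept=q1 q0-a->q1 q0-b->q0 q0-c->q0 q1-a->q0 q1-b->q1 q1-c->q1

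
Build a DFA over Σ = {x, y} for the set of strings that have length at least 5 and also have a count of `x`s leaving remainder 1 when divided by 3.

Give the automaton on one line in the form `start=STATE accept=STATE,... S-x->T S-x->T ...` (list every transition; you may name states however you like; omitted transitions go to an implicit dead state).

Run two small machines in parallel and take their product. The first has 7 states tracking the input length, saturating at 6; the second has 3 states tracking the count of `x`s modulo 3. A product state is a pair (one from each), accepting exactly when both do. After merging equivalent states the machine shrinks.
With 12 states:
          x    y  
>  q0     q1   q2 
   q1     q3   q4 
   q2     q4   q5 
   q3     q6   q7 
   q4     q7   q8 
   q5     q8   q6 
   q6     q9  q10 
   q7    q10   q7 
   q8     q7   q9 
   q9     q7  q11 
   q10   q11  q10 
 * q11    q7  q11 
(> = start, * = accepting)

start=q0 accept=q11 q0-x->q1 q0-y->q2 q1-x->q3 q1-y->q4 q2-x->q4 q2-y->q5 q3-x->q6 q3-y->q7 q4-x->q7 q4-y->q8 q5-x->q8 q5-y->q6 q6-x->q9 q6-y->q10 q7-x->q10 q7-y->q7 q8-x->q7 q8-y->q9 q9-x->q7 q9-y->q11 q10-x->q11 q10-y->q10 q11-x->q7 q11-y->q11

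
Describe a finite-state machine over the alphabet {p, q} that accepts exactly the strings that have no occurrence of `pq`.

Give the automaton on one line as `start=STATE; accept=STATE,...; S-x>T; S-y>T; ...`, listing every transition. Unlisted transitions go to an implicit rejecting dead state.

Track partial matches of the forbidden pattern `pq`. State S2 is a dead state reached once `pq` has occurred; every other state accepts. S0 means no part of `pq` is currently matched.
A 3-state machine:
        p   q  
>* S0   S1  S0 
 * S1   S1  S2 
   S2   S2  S2 
(> = start, * = accepting)

start=S0; accept=S0,S1; S0-p>S1; S0-q>S0; S1-p>S1; S1-q>S2; S2-p>S2; S2-q>S2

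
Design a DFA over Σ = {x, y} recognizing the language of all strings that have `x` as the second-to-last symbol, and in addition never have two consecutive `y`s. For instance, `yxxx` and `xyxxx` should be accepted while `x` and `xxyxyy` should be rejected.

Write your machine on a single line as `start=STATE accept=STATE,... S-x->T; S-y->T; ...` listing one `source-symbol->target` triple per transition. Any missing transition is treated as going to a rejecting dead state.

Build one automaton per condition and run them in lockstep. The first has 7 states tracking the last 2 symbols read; the second has 3 states tracking partial matches of the forbidden pattern `yy`. A product state is a pair (one from each), accepting exactly when both do. Equivalent product states are then merged.
With 6 states:
        x   y  
>  q0   q1  q2 
   q1   q3  q4 
   q2   q1  q5 
 * q3   q3  q4 
 * q4   q1  q5 
   q5   q5  q5 
(> = start, * = accepting)

start=q0; accept=q3,q4; q0-x->q1; q0-y->q2; q1-x->q3; q1-y->q4; q2-x->q1; q2-y->q5; q3-x->q3; q3-y->q4; q4-x->q1; q4-y->q5; q5-x->q5; q5-y->q5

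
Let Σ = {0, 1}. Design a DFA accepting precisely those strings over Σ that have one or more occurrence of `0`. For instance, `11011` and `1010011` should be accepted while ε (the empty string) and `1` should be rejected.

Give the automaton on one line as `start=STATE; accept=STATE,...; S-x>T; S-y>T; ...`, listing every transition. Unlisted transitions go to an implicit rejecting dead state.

start=q0; accept=q1,q2; q0-0>q1; q0-1>q0; q1-0>q2; q1-1>q1; q2-0>q2; q2-1>q2

Only the number of `0`s matters, and only up to 2. Make a chain q0 → q1 → q2 advanced by each `0` (with q2 absorbing); every other symbol self-loops. The accepting set is {q1, q2}.
        0   1  
>  q0   q1  q0 
 * q1   q2  q1 
 * q2   q2  q2 
(> = start, * = accepting)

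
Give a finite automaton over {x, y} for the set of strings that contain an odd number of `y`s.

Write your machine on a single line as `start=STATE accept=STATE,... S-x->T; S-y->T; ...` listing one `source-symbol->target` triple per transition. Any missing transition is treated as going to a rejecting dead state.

Keep the running count of `y`s modulo 2: each `y` advances along the cycle A → B → A while other symbols loop. Accept at B.
With 2 states:
       x  y 
>  A   A  B 
 * B   B  A 
(> = start, * = accepting)

start=A; accept=B; A-x->A; A-y->B; B-x->B; B-y->A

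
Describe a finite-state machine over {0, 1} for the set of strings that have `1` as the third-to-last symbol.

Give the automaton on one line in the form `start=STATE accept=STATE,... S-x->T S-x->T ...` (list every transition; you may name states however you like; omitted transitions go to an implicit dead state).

A DFA must remember the last 3 symbols (since which symbol is third-to-last isn't known until the input ends). Use one state per possible window of the last ≤3 symbols; accept from those whose window starts with `1`.
With 15 states:
          0    1  
>  q0     q1   q2 
   q1     q3   q4 
   q2     q5   q6 
   q3     q7   q8 
   q4     q9  q10 
   q5    q11  q12 
   q6    q13  q14 
   q7     q7   q8 
   q8     q9  q10 
   q9    q11  q12 
   q10   q13  q14 
 * q11    q7   q8 
 * q12    q9  q10 
 * q13   q11  q12 
 * q14   q13  q14 
(> = start, * = accepting)

start=q0 accept=q11,q12,q13,q14 q0-0->q1 q0-1->q2 q1-0->q3 q1-1->q4 q2-0->q5 q2-1->q6 q3-0->q7 q3-1->q8 q4-0->q9 q4-1->q10 q5-0->q11 q5-1->q12 q6-0->q13 q6-1->q14 q7-0->q7 q7-1->q8 q8-0->q9 q8-1->q10 q9-0->q11 q9-1->q12 q10-0->q13 q10-1->q14 q11-0->q7 q11-1->q8 q12-0->q9 q12-1->q10 q13-0->q11 q13-1->q12 q14-0->q13 q14-1->q14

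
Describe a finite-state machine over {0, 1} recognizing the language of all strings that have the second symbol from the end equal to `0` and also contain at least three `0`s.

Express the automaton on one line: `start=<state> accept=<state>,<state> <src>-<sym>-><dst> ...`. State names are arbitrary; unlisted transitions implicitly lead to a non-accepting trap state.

start=A accept=D,F A-0->B A-1->A B-0->C B-1->B C-0->D C-1->E D-0->D D-1->F E-0->G E-1->E F-0->G F-1->E G-0->D G-1->F

Run two small machines in parallel and take their product. One (7 states) tracks the last 2 symbols read; the other (5 states) tracks the count of `0`s, saturating at 4. Each combined state is a pair, one component from each; accept when both components accept. Minimizing collapses redundant product states.
       0  1 
>  A   B  A 
   B   C  B 
   C   D  E 
 * D   D  F 
   E   G  E 
 * F   G  E 
   G   D  F 
(> = start, * = accepting)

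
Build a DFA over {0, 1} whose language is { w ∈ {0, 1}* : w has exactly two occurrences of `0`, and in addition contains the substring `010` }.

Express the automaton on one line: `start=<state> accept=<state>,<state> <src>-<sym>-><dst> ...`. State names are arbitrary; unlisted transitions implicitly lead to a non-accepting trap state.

start=A accept=E A-0->B A-1->A B-0->C B-1->D C-0->C C-1->C D-0->E D-1->C E-0->C E-1->E

Build one automaton per condition and run them in lockstep. One (4 states) tracks the count of `0`s, saturating at 3; the other (4 states) tracks whether and how much of `010` has been seen. Each combined state is a pair, one component from each; accept when both components accept. Equivalent product states are then merged.
With 5 states:
       0  1 
>  A   B  A 
   B   C  D 
   C   C  C 
   D   E  C 
 * E   C  E 
(> = start, * = accepting)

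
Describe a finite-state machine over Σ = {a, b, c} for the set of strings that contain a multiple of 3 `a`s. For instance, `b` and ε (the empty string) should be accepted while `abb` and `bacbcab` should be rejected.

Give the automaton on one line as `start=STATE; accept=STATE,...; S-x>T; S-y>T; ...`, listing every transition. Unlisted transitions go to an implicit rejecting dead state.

start=q0; accept=q0; q0-a>q1; q0-b>q0; q0-c>q0; q1-a>q2; q1-b>q1; q1-c>q1; q2-a>q0; q2-b>q2; q2-c>q2

Keep the running count of `a`s modulo 3: each `a` advances along the cycle q0 → q1 → q2 → q0 while other symbols loop. Accept at q0.
3 states suffice.
        a   b   c  
>* q0   q1  q0  q0 
   q1   q2  q1  q1 
   q2   q0  q2  q2 
(> = start, * = accepting)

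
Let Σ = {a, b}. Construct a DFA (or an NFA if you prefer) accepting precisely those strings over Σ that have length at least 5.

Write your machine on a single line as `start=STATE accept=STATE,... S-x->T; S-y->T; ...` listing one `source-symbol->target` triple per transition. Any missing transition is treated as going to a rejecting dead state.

We only need to distinguish lengths 0, 1, …, 5, and '>5'. Chain s0 → s1 → s2 → s3 → s4 → s5 → s6 on every symbol, with s6 looping. Accepting states: {s5, s6}.
7 states suffice.
        a   b  
>  s0   s1  s1 
   s1   s2  s2 
   s2   s3  s3 
   s3   s4  s4 
   s4   s5  s5 
 * s5   s6  s6 
 * s6   s6  s6 
(> = start, * = accepting)

start=s0; accept=s5,s6; s0-a->s1; s0-b->s1; s1-a->s2; s1-b->s2; s2-a->s3; s2-b->s3; s3-a->s4; s3-b->s4; s4-a->s5; s4-b->s5; s5-a->s6; s5-b->s6; s6-a->s6; s6-b->s6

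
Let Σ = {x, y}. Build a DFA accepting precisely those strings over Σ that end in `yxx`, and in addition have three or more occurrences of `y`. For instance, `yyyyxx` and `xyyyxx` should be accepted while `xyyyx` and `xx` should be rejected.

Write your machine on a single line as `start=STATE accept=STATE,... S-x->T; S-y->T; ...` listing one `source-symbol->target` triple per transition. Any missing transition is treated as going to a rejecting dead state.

start=q0; accept=q12,q15; q0-x->q0; q0-y->q1; q1-x->q2; q1-y->q3; q2-x->q4; q2-y->q3; q3-x->q5; q3-y->q6; q4-x->q7; q4-y->q3; q5-x->q8; q5-y->q6; q6-x->q9; q6-y->q10; q7-x->q7; q7-y->q3; q8-x->q11; q8-y->q6; q9-x->q12; q9-y->q10; q10-x->q13; q10-y->q10; q11-x->q11; q11-y->q6; q12-x->q14; q12-y->q10; q13-x->q15; q13-y->q10; q14-x->q14; q14-y->q10; q15-x->q16; q15-y->q10; q16-x->q16; q16-y->q10

Build one automaton per condition and run them in lockstep. One (4 states) tracks how much of the suffix `yxx` has currently been matched; the other (5 states) tracks the count of `y`s, saturating at 4. Each combined state is a pair, one component from each; accept when both components accept.
With 17 states:
          x    y  
>  q0     q0   q1 
   q1     q2   q3 
   q2     q4   q3 
   q3     q5   q6 
   q4     q7   q3 
   q5     q8   q6 
   q6     q9  q10 
   q7     q7   q3 
   q8    q11   q6 
   q9    q12  q10 
   q10   q13  q10 
   q11   q11   q6 
 * q12   q14  q10 
   q13   q15  q10 
   q14   q14  q10 
 * q15   q16  q10 
   q16   q16  q10 
(> = start, * = accepting)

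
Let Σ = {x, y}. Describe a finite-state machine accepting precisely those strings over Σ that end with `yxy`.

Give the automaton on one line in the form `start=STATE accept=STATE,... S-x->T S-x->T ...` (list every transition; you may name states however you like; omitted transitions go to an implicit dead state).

Let each state record the length of the longest suffix of the input read so far that is also a prefix of `yxy`. q1 means the last symbol is `y`; q2 means the last 2 symbols are `yx`; q3 means the last 3 symbols are `yxy`. Accept only at q3, where the string currently ends in `yxy`.
        x   y  
>  q0   q0  q1 
   q1   q2  q1 
   q2   q0  q3 
 * q3   q2  q1 
(> = start, * = accepting)

start=q0 accept=q3 q0-x->q0 q0-y->q1 q1-x->q2 q1-y->q1 q2-x->q0 q2-y->q3 q3-x->q2 q3-y->q1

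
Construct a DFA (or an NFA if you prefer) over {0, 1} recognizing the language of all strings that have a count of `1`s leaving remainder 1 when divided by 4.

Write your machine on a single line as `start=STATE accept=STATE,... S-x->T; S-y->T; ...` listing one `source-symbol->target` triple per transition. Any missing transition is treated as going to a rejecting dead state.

start=q0; accept=q1; q0-0->q0; q0-1->q1; q1-0->q1; q1-1->q2; q2-0->q2; q2-1->q3; q3-0->q3; q3-1->q0

The only thing that matters is how many `1`s have appeared, reduced mod 4. Use one state per residue: q0 for 0, …, q3 for 3. Reading `1` moves to the next residue; anything else stays put. q1 is accepting.
        0   1  
>  q0   q0  q1 
 * q1   q1  q2 
   q2   q2  q3 
   q3   q3  q0 
(> = start, * = accepting)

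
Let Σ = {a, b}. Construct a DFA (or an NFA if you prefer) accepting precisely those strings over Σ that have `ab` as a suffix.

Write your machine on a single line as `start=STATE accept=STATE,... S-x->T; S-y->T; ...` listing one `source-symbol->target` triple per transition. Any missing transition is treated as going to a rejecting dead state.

Remember how much of `ab` the current input suffix matches. State q0 means no match yet; q1 means the last symbol is `a`; q2 means the last 2 symbols are `ab`. Only q2 accepts. On a mismatch, fall back to the longest proper suffix that is still a prefix of `ab`.
With 3 states:
        a   b  
>  q0   q1  q0 
   q1   q1  q2 
 * q2   q1  q0 
(> = start, * = accepting)

start=q0; accept=q2; q0-a->q1; q0-b->q0; q1-a->q1; q1-b->q2; q2-a->q1; q2-b->q0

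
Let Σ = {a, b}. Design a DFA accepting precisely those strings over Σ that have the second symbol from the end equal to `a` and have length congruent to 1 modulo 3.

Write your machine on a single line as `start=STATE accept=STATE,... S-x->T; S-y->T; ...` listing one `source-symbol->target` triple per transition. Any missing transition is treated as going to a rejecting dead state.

start=s0; accept=s11,s12; s0-a->s1; s0-b->s2; s1-a->s3; s1-b->s4; s2-a->s5; s2-b->s6; s3-a->s7; s3-b->s8; s4-a->s9; s4-b->s10; s5-a->s7; s5-b->s8; s6-a->s9; s6-b->s10; s7-a->s11; s7-b->s12; s8-a->s13; s8-b->s14; s9-a->s11; s9-b->s12; s10-a->s13; s10-b->s14; s11-a->s3; s11-b->s4; s12-a->s5; s12-b->s6; s13-a->s3; s13-b->s4; s14-a->s5; s14-b->s6

Run two small machines in parallel and take their product. The first has 7 states tracking the last 2 symbols read; the second has 3 states tracking the input length modulo 3. A product state is a pair (one from each), accepting exactly when both do.
A 15-state machine:
          a    b  
>  s0     s1   s2 
   s1     s3   s4 
   s2     s5   s6 
   s3     s7   s8 
   s4     s9  s10 
   s5     s7   s8 
   s6     s9  s10 
   s7    s11  s12 
   s8    s13  s14 
   s9    s11  s12 
   s10   s13  s14 
 * s11    s3   s4 
 * s12    s5   s6 
   s13    s3   s4 
   s14    s5   s6 
(> = start, * = accepting)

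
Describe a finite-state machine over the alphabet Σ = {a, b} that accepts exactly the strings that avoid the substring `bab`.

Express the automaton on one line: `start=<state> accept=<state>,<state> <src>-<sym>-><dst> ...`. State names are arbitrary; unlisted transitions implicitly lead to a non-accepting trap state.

Track partial matches of the forbidden pattern `bab`. State S3 is a dead state reached once `bab` has occurred; every other state accepts. S0 means no part of `bab` is currently matched.
A 4-state machine:
        a   b  
>* S0   S0  S1 
 * S1   S2  S1 
 * S2   S0  S3 
   S3   S3  S3 
(> = start, * = accepting)

start=S0 accept=S0,S1,S2 S0-a->S0 S0-b->S1 S1-a->S2 S1-b->S1 S2-a->S0 S2-b->S3 S3-a->S3 S3-b->S3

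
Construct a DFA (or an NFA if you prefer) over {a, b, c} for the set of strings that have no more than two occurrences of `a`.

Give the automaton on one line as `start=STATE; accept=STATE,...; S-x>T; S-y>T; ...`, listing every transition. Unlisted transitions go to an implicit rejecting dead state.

start=s0; accept=s0,s1,s2; s0-a>s1; s0-b>s0; s0-c>s0; s1-a>s2; s1-b>s1; s1-c>s1; s2-a>s3; s2-b>s2; s2-c>s2; s3-a>s3; s3-b>s3; s3-c>s3

Count `a`s, saturating at 3: states s0 through s2 mean 0 through 2 `a`s seen; s3 means more than 2. Each `a` increments (capped at s3); other symbols loop. Accept from {s0, s1, s2}.
        a   b   c  
>* s0   s1  s0  s0 
 * s1   s2  s1  s1 
 * s2   s3  s2  s2 
   s3   s3  s3  s3 
(> = start, * = accepting)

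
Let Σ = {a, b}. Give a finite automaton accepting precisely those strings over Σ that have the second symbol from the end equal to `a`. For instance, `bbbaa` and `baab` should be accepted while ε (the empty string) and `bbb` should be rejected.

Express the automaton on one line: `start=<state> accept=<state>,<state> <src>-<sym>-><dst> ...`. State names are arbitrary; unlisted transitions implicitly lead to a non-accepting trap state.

A DFA must remember the last 2 symbols (since which symbol is second-to-last isn't known until the input ends). Use one state per possible window of the last ≤2 symbols; accept from those whose window starts with `a`.
A 7-state machine:
        a   b  
>  q0   q1  q2 
   q1   q3  q4 
   q2   q5  q6 
 * q3   q3  q4 
 * q4   q5  q6 
   q5   q3  q4 
   q6   q5  q6 
(> = start, * = accepting)

start=q0 accept=q3,q4 q0-a->q1 q0-b->q2 q1-a->q3 q1-b->q4 q2-a->q5 q2-b->q6 q3-a->q3 q3-b->q4 q4-a->q5 q4-b->q6 q5-a->q3 q5-b->q4 q6-a->q5 q6-b->q6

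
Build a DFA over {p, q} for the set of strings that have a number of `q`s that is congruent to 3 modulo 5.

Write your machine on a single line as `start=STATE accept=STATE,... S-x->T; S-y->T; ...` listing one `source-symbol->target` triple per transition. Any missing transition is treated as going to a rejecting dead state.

Keep the running count of `q`s modulo 5: each `q` advances along the cycle A → B → C → D → E → A while other symbols loop. Accept at D.
       p  q 
>  A   A  B 
   B   B  C 
   C   C  D 
 * D   D  E 
   E   E  A 
(> = start, * = accepting)

start=A; accept=D; A-p->A; A-q->B; B-p->B; B-q->C; C-p->C; C-q->D; D-p->D; D-q->E; E-p->E; E-q->A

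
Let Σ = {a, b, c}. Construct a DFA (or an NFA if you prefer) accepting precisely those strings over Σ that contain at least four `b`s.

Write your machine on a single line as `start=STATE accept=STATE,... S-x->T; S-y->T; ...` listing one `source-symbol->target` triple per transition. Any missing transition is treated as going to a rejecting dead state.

start=S0; accept=S4,S5; S0-a->S0; S0-b->S1; S0-c->S0; S1-a->S1; S1-b->S2; S1-c->S1; S2-a->S2; S2-b->S3; S2-c->S2; S3-a->S3; S3-b->S4; S3-c->S3; S4-a->S4; S4-b->S5; S4-c->S4; S5-a->S5; S5-b->S5; S5-c->S5

Only the number of `b`s matters, and only up to 5. Make a chain S0 → S1 → S2 → S3 → S4 → S5 advanced by each `b` (with S5 absorbing); every other symbol self-loops. The accepting set is {S4, S5}.
With 6 states:
        a   b   c  
>  S0   S0  S1  S0 
   S1   S1  S2  S1 
   S2   S2  S3  S2 
   S3   S3  S4  S3 
 * S4   S4  S5  S4 
 * S5   S5  S5  S5 
(> = start, * = accepting)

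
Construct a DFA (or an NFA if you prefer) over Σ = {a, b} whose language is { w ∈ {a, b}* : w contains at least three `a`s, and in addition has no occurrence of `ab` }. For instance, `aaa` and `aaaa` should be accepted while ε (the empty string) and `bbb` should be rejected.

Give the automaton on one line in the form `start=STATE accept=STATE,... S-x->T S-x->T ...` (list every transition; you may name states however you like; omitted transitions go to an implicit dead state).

start=s0 accept=s4 s0-a->s1 s0-b->s0 s1-a->s2 s1-b->s3 s2-a->s4 s2-b->s3 s3-a->s3 s3-b->s3 s4-a->s4 s4-b->s3

Handle the two conditions separately and then intersect. The first has 5 states tracking the count of `a`s, saturating at 4; the second has 3 states tracking partial matches of the forbidden pattern `ab`. A product state is a pair (one from each), accepting exactly when both do. Equivalent product states are then merged.
A 5-state machine:
        a   b  
>  s0   s1  s0 
   s1   s2  s3 
   s2   s4  s3 
   s3   s3  s3 
 * s4   s4  s3 
(> = start, * = accepting)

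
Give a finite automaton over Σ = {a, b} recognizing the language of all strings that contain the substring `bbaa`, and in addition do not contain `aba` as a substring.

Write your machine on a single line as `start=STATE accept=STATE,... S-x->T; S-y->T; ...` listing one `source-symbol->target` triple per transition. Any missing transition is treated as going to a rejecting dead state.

Handle the two conditions separately and then intersect. One (5 states) tracks whether and how much of `bbaa` has been seen; the other (4 states) tracks partial matches of the forbidden pattern `aba`. Each combined state is a pair, one component from each; accept when both components accept. Minimizing collapses redundant product states.
A 10-state machine:
        a   b  
>  s0   s1  s2 
   s1   s1  s3 
   s2   s1  s4 
   s3   s5  s4 
   s4   s6  s4 
   s5   s5  s5 
   s6   s7  s3 
 * s7   s7  s8 
 * s8   s5  s9 
 * s9   s7  s9 
(> = start, * = accepting)

start=s0; accept=s7,s8,s9; s0-a->s1; s0-b->s2; s1-a->s1; s1-b->s3; s2-a->s1; s2-b->s4; s3-a->s5; s3-b->s4; s4-a->s6; s4-b->s4; s5-a->s5; s5-b->s5; s6-a->s7; s6-b->s3; s7-a->s7; s7-b->s8; s8-a->s5; s8-b->s9; s9-a->s7; s9-b->s9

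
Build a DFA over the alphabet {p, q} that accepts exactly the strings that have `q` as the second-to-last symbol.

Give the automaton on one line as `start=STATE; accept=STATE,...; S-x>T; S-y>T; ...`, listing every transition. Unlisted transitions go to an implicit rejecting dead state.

Because acceptance depends on a position counted from the end, the machine has to buffer the most recent 2 symbols. Make each state the string of the last up-to-2 symbols read; on input `x` shift the window left and append `x`. Accept when the buffered window has length 2 and begins with `q`.
A 7-state machine:
       p  q 
>  A   B  C 
   B   D  E 
   C   F  G 
   D   D  E 
   E   F  G 
 * F   D  E 
 * G   F  G 
(> = start, * = accepting)

start=A; accept=F,G; A-p>B; A-q>C; B-p>D; B-q>E; C-p>F; C-q>G; D-p>D; D-q>E; E-p>F; E-q>G; F-p>D; F-q>E; G-p>F; G-q>G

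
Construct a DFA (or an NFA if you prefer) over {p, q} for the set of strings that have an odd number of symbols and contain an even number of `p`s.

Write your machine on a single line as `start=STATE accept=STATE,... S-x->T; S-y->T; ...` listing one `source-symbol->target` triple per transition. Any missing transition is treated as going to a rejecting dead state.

Handle the two conditions separately and then intersect. The first has 2 states tracking the input length modulo 2; the second has 2 states tracking the count of `p`s modulo 2. A product state is a pair (one from each), accepting exactly when both do.
        p   q  
>  S0   S1  S2 
   S1   S0  S3 
 * S2   S3  S0 
   S3   S2  S1 
(> = start, * = accepting)

start=S0; accept=S2; S0-p->S1; S0-q->S2; S1-p->S0; S1-q->S3; S2-p->S3; S2-q->S0; S3-p->S2; S3-q->S1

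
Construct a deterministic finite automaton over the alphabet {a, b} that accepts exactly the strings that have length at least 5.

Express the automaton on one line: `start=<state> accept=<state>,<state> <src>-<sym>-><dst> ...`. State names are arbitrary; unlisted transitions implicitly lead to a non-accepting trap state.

Count input length up to 6: every symbol moves from q0 toward q6, which means 'more than 5' and absorbs. Accept from {q5, q6}.
7 states suffice.
        a   b  
>  q0   q1  q1 
   q1   q2  q2 
   q2   q3  q3 
   q3   q4  q4 
   q4   q5  q5 
 * q5   q6  q6 
 * q6   q6  q6 
(> = start, * = accepting)

start=q0 accept=q5,q6 q0-a->q1 q0-b->q1 q1-a->q2 q1-b->q2 q2-a->q3 q2-b->q3 q3-a->q4 q3-b->q4 q4-a->q5 q4-b->q5 q5-a->q6 q5-b->q6 q6-a->q6 q6-b->q6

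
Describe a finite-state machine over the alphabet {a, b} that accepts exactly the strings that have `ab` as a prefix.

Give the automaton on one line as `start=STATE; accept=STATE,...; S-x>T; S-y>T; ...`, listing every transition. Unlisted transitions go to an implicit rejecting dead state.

Check the first 2 symbols one by one: s0 through s1 record how many have matched `ab` so far; any wrong symbol goes to the dead state s3. After all 2 match we enter the accepting sink s2.
With 4 states:
        a   b  
>  s0   s1  s3 
   s1   s3  s2 
 * s2   s2  s2 
   s3   s3  s3 
(> = start, * = accepting)

start=s0; accept=s2; s0-a>s1; s0-b>s3; s1-a>s3; s1-b>s2; s2-a>s2; s2-b>s2; s3-a>s3; s3-b>s3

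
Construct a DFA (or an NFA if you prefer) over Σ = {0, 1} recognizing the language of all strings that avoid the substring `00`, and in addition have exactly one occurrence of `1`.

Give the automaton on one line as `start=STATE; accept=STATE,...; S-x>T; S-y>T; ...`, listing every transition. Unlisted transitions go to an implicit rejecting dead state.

Build one automaton per condition and run them in lockstep. One (3 states) tracks partial matches of the forbidden pattern `00`; the other (3 states) tracks the count of `1`s, saturating at 2. Each combined state is a pair, one component from each; accept when both components accept. Equivalent product states are then merged.
5 states suffice.
        0   1  
>  s0   s1  s2 
   s1   s3  s2 
 * s2   s4  s3 
   s3   s3  s3 
 * s4   s3  s3 
(> = start, * = accepting)

start=s0; accept=s2,s4; s0-0>s1; s0-1>s2; s1-0>s3; s1-1>s2; s2-0>s4; s2-1>s3; s3-0>s3; s3-1>s3; s4-0>s3; s4-1>s3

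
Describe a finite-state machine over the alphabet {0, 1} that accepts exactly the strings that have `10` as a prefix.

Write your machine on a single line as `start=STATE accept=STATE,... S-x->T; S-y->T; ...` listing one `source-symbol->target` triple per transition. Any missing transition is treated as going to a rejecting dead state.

start=S0; accept=S2; S0-0->S3; S0-1->S1; S1-0->S2; S1-1->S3; S2-0->S2; S2-1->S2; S3-0->S3; S3-1->S3

Check the first 2 symbols one by one: S0 through S1 record how many have matched `10` so far; any wrong symbol goes to the dead state S3. After all 2 match we enter the accepting sink S2.
With 4 states:
        0   1  
>  S0   S3  S1 
   S1   S2  S3 
 * S2   S2  S2 
   S3   S3  S3 
(> = start, * = accepting)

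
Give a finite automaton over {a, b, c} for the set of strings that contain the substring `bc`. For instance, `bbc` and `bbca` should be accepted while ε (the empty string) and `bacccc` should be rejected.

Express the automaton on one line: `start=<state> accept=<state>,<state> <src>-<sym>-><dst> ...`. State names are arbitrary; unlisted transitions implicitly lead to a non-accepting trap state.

start=s0 accept=s2 s0-a->s0 s0-b->s1 s0-c->s0 s1-a->s0 s1-b->s1 s1-c->s2 s2-a->s2 s2-b->s2 s2-c->s2

Track how much of `bc` has been matched so far: state s0 is no progress, s2 is the absorbing accept state reached once `bc` has occurred. Intermediate states record partial matches; on a mismatch, fall back to the longest reusable overlap.
3 states suffice.
        a   b   c  
>  s0   s0  s1  s0 
   s1   s0  s1  s2 
 * s2   s2  s2  s2 
(> = start, * = accepting)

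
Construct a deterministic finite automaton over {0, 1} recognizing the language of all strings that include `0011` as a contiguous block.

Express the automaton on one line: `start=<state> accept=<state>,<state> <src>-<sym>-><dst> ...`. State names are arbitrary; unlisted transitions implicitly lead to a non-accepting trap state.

start=q0 accept=q4 q0-0->q1 q0-1->q0 q1-0->q2 q1-1->q0 q2-0->q2 q2-1->q3 q3-0->q1 q3-1->q4 q4-0->q4 q4-1->q4

States q0..q3 record the length of the longest prefix of `0011` that matches the current input suffix. Reaching q4 means `0011` has been seen, and we stay there forever. Accept from q4.
5 states suffice.
        0   1  
>  q0   q1  q0 
   q1   q2  q0 
   q2   q2  q3 
   q3   q1  q4 
 * q4   q4  q4 
(> = start, * = accepting)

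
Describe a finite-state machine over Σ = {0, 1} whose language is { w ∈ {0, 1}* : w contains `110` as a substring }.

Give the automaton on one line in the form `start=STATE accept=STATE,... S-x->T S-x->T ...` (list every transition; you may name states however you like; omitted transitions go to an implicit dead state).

Track how much of `110` has been matched so far: state s0 is no progress, s3 is the absorbing accept state reached once `110` has occurred. Intermediate states record partial matches; on a mismatch, fall back to the longest reusable overlap.
        0   1  
>  s0   s0  s1 
   s1   s0  s2 
   s2   s3  s2 
 * s3   s3  s3 
(> = start, * = accepting)

start=s0 accept=s3 s0-0->s0 s0-1->s1 s1-0->s0 s1-1->s2 s2-0->s3 s2-1->s2 s3-0->s3 s3-1->s3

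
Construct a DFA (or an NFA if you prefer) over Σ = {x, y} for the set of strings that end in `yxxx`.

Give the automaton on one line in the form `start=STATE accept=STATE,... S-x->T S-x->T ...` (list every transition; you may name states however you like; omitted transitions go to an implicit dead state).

Let each state record the length of the longest suffix of the input read so far that is also a prefix of `yxxx`. q1 means the last symbol is `y`; q2 means the last 2 symbols are `yx`; q3 means the last 3 symbols are `yxx`; q4 means the last 4 symbols are `yxxx`. Accept only at q4, where the string currently ends in `yxxx`.
5 states suffice.
        x   y  
>  q0   q0  q1 
   q1   q2  q1 
   q2   q3  q1 
   q3   q4  q1 
 * q4   q0  q1 
(> = start, * = accepting)

start=q0 accept=q4 q0-x->q0 q0-y->q1 q1-x->q2 q1-y->q1 q2-x->q3 q2-y->q1 q3-x->q4 q3-y->q1 q4-x->q0 q4-y->q1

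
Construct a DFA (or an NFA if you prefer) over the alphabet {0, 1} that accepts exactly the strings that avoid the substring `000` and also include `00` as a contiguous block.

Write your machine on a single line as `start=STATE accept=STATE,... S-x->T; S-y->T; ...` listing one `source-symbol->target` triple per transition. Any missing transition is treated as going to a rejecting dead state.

Build one automaton per condition and run them in lockstep. The first has 4 states tracking partial matches of the forbidden pattern `000`; the second has 3 states tracking whether and how much of `00` has been seen. A product state is a pair (one from each), accepting exactly when both do.
6 states suffice.
        0   1  
>  q0   q1  q0 
   q1   q2  q0 
 * q2   q3  q4 
   q3   q3  q3 
 * q4   q5  q4 
 * q5   q2  q4 
(> = start, * = accepting)

start=q0; accept=q2,q4,q5; q0-0->q1; q0-1->q0; q1-0->q2; q1-1->q0; q2-0->q3; q2-1->q4; q3-0->q3; q3-1->q3; q4-0->q5; q4-1->q4; q5-0->q2; q5-1->q4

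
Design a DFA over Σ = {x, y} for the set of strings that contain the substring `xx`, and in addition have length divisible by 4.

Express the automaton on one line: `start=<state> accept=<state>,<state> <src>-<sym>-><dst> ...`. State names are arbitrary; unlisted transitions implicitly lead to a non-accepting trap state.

Run two small machines in parallel and take their product. One (3 states) tracks whether and how much of `xx` has been seen; the other (4 states) tracks the input length modulo 4. Each combined state is a pair, one component from each; accept when both components accept.
          x    y  
>  q0     q1   q2 
   q1     q3   q4 
   q2     q5   q4 
   q3     q6   q6 
   q4     q7   q8 
   q5     q6   q8 
   q6     q9   q9 
   q7     q9   q0 
   q8    q10   q0 
 * q9    q11  q11 
   q10   q11   q2 
   q11    q3   q3 
(> = start, * = accepting)

start=q0 accept=q9 q0-x->q1 q0-y->q2 q1-x->q3 q1-y->q4 q2-x->q5 q2-y->q4 q3-x->q6 q3-y->q6 q4-x->q7 q4-y->q8 q5-x->q6 q5-y->q8 q6-x->q9 q6-y->q9 q7-x->q9 q7-y->q0 q8-x->q10 q8-y->q0 q9-x->q11 q9-y->q11 q10-x->q11 q10-y->q2 q11-x->q3 q11-y->q3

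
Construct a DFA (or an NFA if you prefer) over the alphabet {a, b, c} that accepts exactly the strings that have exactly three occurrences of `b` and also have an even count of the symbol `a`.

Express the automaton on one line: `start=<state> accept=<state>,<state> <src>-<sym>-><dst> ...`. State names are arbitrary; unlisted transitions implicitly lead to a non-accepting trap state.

start=q0 accept=q6 q0-a->q1 q0-b->q2 q0-c->q0 q1-a->q0 q1-b->q3 q1-c->q1 q2-a->q3 q2-b->q4 q2-c->q2 q3-a->q2 q3-b->q5 q3-c->q3 q4-a->q5 q4-b->q6 q4-c->q4 q5-a->q4 q5-b->q7 q5-c->q5 q6-a->q7 q6-b->q8 q6-c->q6 q7-a->q6 q7-b->q9 q7-c->q7 q8-a->q9 q8-b->q8 q8-c->q8 q9-a->q8 q9-b->q9 q9-c->q9

Handle the two conditions separately and then intersect. The first has 5 states tracking the count of `b`s, saturating at 4; the second has 2 states tracking the count of `a`s modulo 2. A product state is a pair (one from each), accepting exactly when both do.
A 10-state machine:
        a   b   c  
>  q0   q1  q2  q0 
   q1   q0  q3  q1 
   q2   q3  q4  q2 
   q3   q2  q5  q3 
   q4   q5  q6  q4 
   q5   q4  q7  q5 
 * q6   q7  q8  q6 
   q7   q6  q9  q7 
   q8   q9  q8  q8 
   q9   q8  q9  q9 
(> = start, * = accepting)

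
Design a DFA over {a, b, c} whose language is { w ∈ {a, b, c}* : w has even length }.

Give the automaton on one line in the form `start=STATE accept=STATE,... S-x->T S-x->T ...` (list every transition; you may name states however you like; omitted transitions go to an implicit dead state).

Only the length mod 2 matters, so use a 2-cycle: from any state, every input symbol moves to the next state, wrapping q1 back to q0. Mark q0 accepting.
With 2 states:
        a   b   c  
>* q0   q1  q1  q1 
   q1   q0  q0  q0 
(> = start, * = accepting)

start=q0 accept=q0 q0-a->q1 q0-b->q1 q0-c->q1 q1-a->q0 q1-b->q0 q1-c->q0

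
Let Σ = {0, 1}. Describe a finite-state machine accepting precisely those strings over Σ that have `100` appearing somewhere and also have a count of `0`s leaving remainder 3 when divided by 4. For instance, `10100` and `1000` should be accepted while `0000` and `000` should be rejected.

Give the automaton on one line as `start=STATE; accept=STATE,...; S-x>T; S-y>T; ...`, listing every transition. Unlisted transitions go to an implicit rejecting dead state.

Handle the two conditions separately and then intersect. One (4 states) tracks whether and how much of `100` has been seen; the other (4 states) tracks the count of `0`s modulo 4. Each combined state is a pair, one component from each; accept when both components accept.
A 16-state machine:
          0    1  
>  q0     q1   q2 
   q1     q3   q4 
   q2     q5   q2 
   q3     q6   q7 
   q4     q8   q4 
   q5     q9   q4 
   q6     q0  q10 
   q7    q11   q7 
   q8    q12   q7 
   q9    q12   q9 
   q10   q13  q10 
   q11   q14  q10 
 * q12   q14  q12 
   q13   q15   q2 
   q14   q15  q14 
   q15    q9  q15 
(> = start, * = accepting)

start=q0; accept=q12; q0-0>q1; q0-1>q2; q1-0>q3; q1-1>q4; q2-0>q5; q2-1>q2; q3-0>q6; q3-1>q7; q4-0>q8; q4-1>q4; q5-0>q9; q5-1>q4; q6-0>q0; q6-1>q10; q7-0>q11; q7-1>q7; q8-0>q12; q8-1>q7; q9-0>q12; q9-1>q9; q10-0>q13; q10-1>q10; q11-0>q14; q11-1>q10; q12-0>q14; q12-1>q12; q13-0>q15; q13-1>q2; q14-0>q15; q14-1>q14; q15-0>q9; q15-1>q15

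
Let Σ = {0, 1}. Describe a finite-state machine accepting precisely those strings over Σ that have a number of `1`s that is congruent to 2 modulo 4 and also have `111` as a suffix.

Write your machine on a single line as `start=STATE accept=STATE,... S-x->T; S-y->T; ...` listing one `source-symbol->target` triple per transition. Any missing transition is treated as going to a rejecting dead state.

Run two small machines in parallel and take their product. The first has 4 states tracking the count of `1`s modulo 4; the second has 4 states tracking how much of the suffix `111` has currently been matched. A product state is a pair (one from each), accepting exactly when both do. After merging equivalent states the machine shrinks.
With 7 states:
        0   1  
>  s0   s0  s1 
   s1   s1  s2 
   s2   s2  s3 
   s3   s3  s4 
   s4   s0  s5 
   s5   s1  s6 
 * s6   s2  s3 
(> = start, * = accepting)

start=s0; accept=s6; s0-0->s0; s0-1->s1; s1-0->s1; s1-1->s2; s2-0->s2; s2-1->s3; s3-0->s3; s3-1->s4; s4-0->s0; s4-1->s5; s5-0->s1; s5-1->s6; s6-0->s2; s6-1->s3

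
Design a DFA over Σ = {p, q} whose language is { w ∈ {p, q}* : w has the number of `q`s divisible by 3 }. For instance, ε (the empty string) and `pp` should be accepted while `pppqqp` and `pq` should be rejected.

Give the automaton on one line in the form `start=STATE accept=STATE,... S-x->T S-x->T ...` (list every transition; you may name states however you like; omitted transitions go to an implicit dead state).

The only thing that matters is how many `q`s have appeared, reduced mod 3. Use one state per residue: A for 0, …, C for 2. Reading `q` moves to the next residue; anything else stays put. A is accepting.
       p  q 
>* A   A  B 
   B   B  C 
   C   C  A 
(> = start, * = accepting)

start=A accept=A A-p->A A-q->B B-p->B B-q->C C-p->C C-q->A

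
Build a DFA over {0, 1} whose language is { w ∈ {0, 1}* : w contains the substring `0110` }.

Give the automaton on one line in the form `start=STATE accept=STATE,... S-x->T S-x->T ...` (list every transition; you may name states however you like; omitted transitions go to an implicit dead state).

start=A accept=E A-0->B A-1->A B-0->B B-1->C C-0->B C-1->D D-0->E D-1->A E-0->E E-1->E

Track how much of `0110` has been matched so far: state A is no progress, E is the absorbing accept state reached once `0110` has occurred. Intermediate states record partial matches; on a mismatch, fall back to the longest reusable overlap.
A 5-state machine:
       0  1 
>  A   B  A 
   B   B  C 
   C   B  D 
   D   E  A 
 * E   E  E 
(> = start, * = accepting)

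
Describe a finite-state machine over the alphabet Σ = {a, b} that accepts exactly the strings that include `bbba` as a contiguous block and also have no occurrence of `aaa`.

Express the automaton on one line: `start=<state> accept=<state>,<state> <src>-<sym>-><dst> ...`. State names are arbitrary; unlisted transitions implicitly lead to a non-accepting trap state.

start=q0 accept=q7,q8,q9 q0-a->q1 q0-b->q2 q1-a->q3 q1-b->q2 q2-a->q1 q2-b->q4 q3-a->q5 q3-b->q2 q4-a->q1 q4-b->q6 q5-a->q5 q5-b->q5 q6-a->q7 q6-b->q6 q7-a->q8 q7-b->q9 q8-a->q5 q8-b->q9 q9-a->q7 q9-b->q9

Run two small machines in parallel and take their product. One (5 states) tracks whether and how much of `bbba` has been seen; the other (4 states) tracks partial matches of the forbidden pattern `aaa`. Each combined state is a pair, one component from each; accept when both components accept. Minimizing collapses redundant product states.
        a   b  
>  q0   q1  q2 
   q1   q3  q2 
   q2   q1  q4 
   q3   q5  q2 
   q4   q1  q6 
   q5   q5  q5 
   q6   q7  q6 
 * q7   q8  q9 
 * q8   q5  q9 
 * q9   q7  q9 
(> = start, * = accepting)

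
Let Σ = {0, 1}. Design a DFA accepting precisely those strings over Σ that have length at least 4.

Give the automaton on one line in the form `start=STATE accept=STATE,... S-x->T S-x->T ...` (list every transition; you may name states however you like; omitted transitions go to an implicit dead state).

start=S0 accept=S4,S5 S0-0->S1 S0-1->S1 S1-0->S2 S1-1->S2 S2-0->S3 S2-1->S3 S3-0->S4 S3-1->S4 S4-0->S5 S4-1->S5 S5-0->S5 S5-1->S5

We only need to distinguish lengths 0, 1, …, 4, and '>4'. Chain S0 → S1 → S2 → S3 → S4 → S5 on every symbol, with S5 looping. Accepting states: {S4, S5}.
6 states suffice.
        0   1  
>  S0   S1  S1 
   S1   S2  S2 
   S2   S3  S3 
   S3   S4  S4 
 * S4   S5  S5 
 * S5   S5  S5 
(> = start, * = accepting)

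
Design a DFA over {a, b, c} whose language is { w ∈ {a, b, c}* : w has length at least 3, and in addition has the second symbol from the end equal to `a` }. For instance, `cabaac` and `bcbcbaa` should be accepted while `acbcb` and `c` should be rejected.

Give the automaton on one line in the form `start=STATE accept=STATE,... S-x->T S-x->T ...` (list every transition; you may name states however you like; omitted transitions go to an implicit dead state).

Build one automaton per condition and run them in lockstep. The first has 5 states tracking the input length, saturating at 4; the second has 13 states tracking the last 2 symbols read. A product state is a pair (one from each), accepting exactly when both do. Minimizing collapses redundant product states.
5 states suffice.
        a   b   c  
>  S0   S1  S1  S1 
   S1   S2  S1  S1 
   S2   S3  S4  S4 
 * S3   S3  S4  S4 
 * S4   S2  S1  S1 
(> = start, * = accepting)

start=S0 accept=S3,S4 S0-a->S1 S0-b->S1 S0-c->S1 S1-a->S2 S1-b->S1 S1-c->S1 S2-a->S3 S2-b->S4 S2-c->S4 S3-a->S3 S3-b->S4 S3-c->S4 S4-a->S2 S4-b->S1 S4-c->S1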